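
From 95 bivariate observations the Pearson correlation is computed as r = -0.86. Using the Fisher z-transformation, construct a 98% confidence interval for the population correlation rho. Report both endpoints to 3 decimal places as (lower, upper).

z_r = atanh(-0.86) = -1.293345;  SE = 1/√(n−3) = 1/√92 = 0.104257
z-limits: -1.293345 ± 2.326·0.104257 = -1.293345 ± 0.242502 = [-1.535847, -1.050843]
ρ-limits: (tanh -1.535847, tanh -1.050843) = (-0.911, -0.782)

(-0.911, -0.782)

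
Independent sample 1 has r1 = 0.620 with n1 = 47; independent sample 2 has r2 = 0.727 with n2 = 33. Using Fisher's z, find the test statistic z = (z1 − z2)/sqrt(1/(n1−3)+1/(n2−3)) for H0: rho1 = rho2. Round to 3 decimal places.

-0.833

z1 = atanh(0.620) = 0.725005,  z2 = atanh(0.727) = 0.922335
SE = √(1/(n1−3) + 1/(n2−3)) = √(1/44 + 1/30) = √(0.0227273 + 0.0333333) = √0.0560606 = 0.236771
z = (z1 − z2)/SE = (0.725005 − 0.922335) / 0.236771 = -0.197330 / 0.236771 = -0.833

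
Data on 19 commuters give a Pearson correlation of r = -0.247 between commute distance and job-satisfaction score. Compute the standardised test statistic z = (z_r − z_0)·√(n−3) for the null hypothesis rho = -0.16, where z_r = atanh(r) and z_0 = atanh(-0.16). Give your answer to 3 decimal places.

-0.363

Fisher z: atanh(-0.247) = -0.252215, atanh(-0.16) = -0.161387
z = (z_r − z_0)·√(n−3) = (-0.252215 − (-0.161387))·√16 = -0.090828 · 4.000000 = -0.363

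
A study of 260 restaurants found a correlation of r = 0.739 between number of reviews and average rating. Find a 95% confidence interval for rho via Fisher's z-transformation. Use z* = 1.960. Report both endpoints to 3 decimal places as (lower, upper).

Fisher z: z_r = atanh(r) = ½·ln((1+0.739)/(1−0.739)) = 0.948273
SE(z) = 1/√(n−3) = 1/√257 = 0.062378
95% ⇒ z* = 1.960; margin = 1.960·0.062378 = 0.122261
CI on z-scale: (0.826012, 1.070534)
Back-transform: tanh(0.826012) = 0.678329, tanh(1.070534) = 0.789662

(0.678, 0.790)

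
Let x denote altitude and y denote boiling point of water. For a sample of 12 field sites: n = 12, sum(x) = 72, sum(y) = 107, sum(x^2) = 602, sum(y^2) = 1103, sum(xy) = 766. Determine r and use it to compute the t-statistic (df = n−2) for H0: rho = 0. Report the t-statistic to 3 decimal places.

3.933

Numerator: nΣxy − (Σx)(Σy) = 12·766 − (72)(107) = 1488
Denominator: √[(nΣx²−(Σx)²)(nΣy²−(Σy)²)]
  nΣx²−(Σx)² = 12·602 − 5184 = 2040;  nΣy²−(Σy)² = 12·1103 − 11449 = 1787
  √(2040·1787) = √3645480 = 1909.3140
r = 1488 / 1909.3140 = 0.7793
t = r·√(n−2)/√(1−r²) = 0.7793·√10 / √(1−0.607308) = 2.464363 / 0.626651 = 3.933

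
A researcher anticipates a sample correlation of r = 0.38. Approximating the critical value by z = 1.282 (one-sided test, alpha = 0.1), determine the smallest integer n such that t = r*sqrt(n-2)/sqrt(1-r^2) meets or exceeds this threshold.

12

Need r·√(n−2)/√(1−r²) ≥ 1.282
√(n−2) ≥ 1.282·√(1−0.1444) / 0.38 = 1.282·0.924986 / 0.38 = 3.1206
n−2 ≥ 9.7381  ⇒  n ≥ 11.7381
Smallest integer n = 12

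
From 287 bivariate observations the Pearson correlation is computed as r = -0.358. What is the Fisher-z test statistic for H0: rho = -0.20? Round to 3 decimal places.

Fisher z: atanh(-0.358) = -0.374590, atanh(-0.20) = -0.202733
z = (z_r − z_0)·√(n−3) = (-0.374590 − (-0.202733))·√284 = -0.171857 · 16.852300 = -2.896

-2.896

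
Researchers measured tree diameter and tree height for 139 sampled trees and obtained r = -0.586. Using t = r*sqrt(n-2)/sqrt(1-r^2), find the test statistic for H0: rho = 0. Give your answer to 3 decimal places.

-8.465

t = r·√(n−2) / √(1−r²) with r = -0.586, n = 139
  = -0.586·√137 / √(1 − 0.343396)
  = -0.586·11.704700 / 0.810311
  = -6.858954 / 0.810311 = -8.465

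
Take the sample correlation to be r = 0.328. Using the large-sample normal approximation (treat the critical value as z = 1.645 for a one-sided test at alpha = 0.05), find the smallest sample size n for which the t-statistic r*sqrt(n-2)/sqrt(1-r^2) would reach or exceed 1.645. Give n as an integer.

25

r√(n−2)/√(1−r²) ≥ 1.645  ⇔  n−2 ≥ (1.645)²·(1−r²)/r²
(1−r²)/r² = (1−0.107584)/0.107584 = 8.2951
n ≥ 2 + 2.706025·8.2951 = 2 + 22.4467 = 24.4467
⌈24.4467⌉ = 25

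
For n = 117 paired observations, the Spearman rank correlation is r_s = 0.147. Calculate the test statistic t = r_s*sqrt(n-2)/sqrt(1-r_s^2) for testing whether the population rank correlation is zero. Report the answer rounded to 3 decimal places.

t = r_s·√(n−2) / √(1−r_s²) with r_s = 0.147, n = 117
  = 0.147·√115 / √(1 − 0.021609)
  = 0.147·10.723805 / 0.989136
  = 1.576399 / 0.989136 = 1.594

1.594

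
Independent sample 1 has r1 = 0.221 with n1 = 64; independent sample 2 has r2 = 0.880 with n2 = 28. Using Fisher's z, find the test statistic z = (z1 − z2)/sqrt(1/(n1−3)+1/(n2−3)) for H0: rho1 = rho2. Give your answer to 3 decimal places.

-4.847

Fisher z-transforms: z1 = atanh(0.221) = 0.224707, z2 = atanh(0.880) = 1.375768; difference d = -1.151061
Var(d) = 1/61 + 1/25 = 0.0163934 + 0.0400000 = 0.0563934
z = d/√Var(d) = -1.151061 / √0.0563934 = -1.151061 / 0.237473 = -4.847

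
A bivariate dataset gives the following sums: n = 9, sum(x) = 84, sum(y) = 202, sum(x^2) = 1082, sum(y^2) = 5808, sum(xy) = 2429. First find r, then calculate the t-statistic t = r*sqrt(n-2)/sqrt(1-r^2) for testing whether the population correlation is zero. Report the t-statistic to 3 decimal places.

S_xy = nΣxy − ΣxΣy = 9·2429 − 84·202 = 21861 − 16968 = 4893
S_xx = nΣx² − (Σx)² = 9·1082 − 84² = 9738 − 7056 = 2682
S_yy = nΣy² − (Σy)² = 9·5808 − 202² = 52272 − 40804 = 11468
r = S_xy / √(S_xx·S_yy) = 4893 / √(2682·11468) = 4893 / √30757176 = 4893 / 5545.9153 = 0.8823
t = r·√(n−2)/√(1−r²) = 0.8823·√7 / √(1−0.778453) = 2.334346 / 0.470688 = 4.959

4.959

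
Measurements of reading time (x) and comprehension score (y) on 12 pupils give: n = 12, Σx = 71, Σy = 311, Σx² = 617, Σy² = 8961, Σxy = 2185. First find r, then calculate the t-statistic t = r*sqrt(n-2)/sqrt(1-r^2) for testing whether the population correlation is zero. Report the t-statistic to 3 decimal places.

Numerator: nΣxy − (Σx)(Σy) = 12·2185 − (71)(311) = 4139
Denominator: √[(nΣx²−(Σx)²)(nΣy²−(Σy)²)]
  nΣx²−(Σx)² = 12·617 − 5041 = 2363;  nΣy²−(Σy)² = 12·8961 − 96721 = 10811
  √(2363·10811) = √25546393 = 5054.3440
r = 4139 / 5054.3440 = 0.8189
t = r·√(n−2)/√(1−r²) = 0.8189·√10 / √(1−0.670597) = 2.589589 / 0.573936 = 4.512

4.512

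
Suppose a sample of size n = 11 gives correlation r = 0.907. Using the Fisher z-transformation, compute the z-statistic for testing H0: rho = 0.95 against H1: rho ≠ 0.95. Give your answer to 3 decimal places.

-0.909

Fisher z: atanh(0.907) = 1.510344, atanh(0.95) = 1.831781
z = (z_r − z_0)·√(n−3) = (1.510344 − 1.831781)·√8 = -0.321437 · 2.828427 = -0.909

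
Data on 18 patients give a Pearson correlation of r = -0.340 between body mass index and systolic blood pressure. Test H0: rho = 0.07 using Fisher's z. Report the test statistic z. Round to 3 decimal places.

z_r = atanh(-0.340) = -0.354093,  z_0 = atanh(0.07) = 0.070115
SE = 1/√(n−3) = 1/√15 = 0.258199
z = (z_r − z_0)/SE = (-0.354093 − 0.070115) / 0.258199 = -0.424208 / 0.258199 = -1.643

-1.643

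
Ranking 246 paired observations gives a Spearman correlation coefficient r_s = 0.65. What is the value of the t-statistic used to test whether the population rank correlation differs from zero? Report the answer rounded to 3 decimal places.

13.361

1 − r_s² = 1 − 0.4225 = 0.5775;  √(1−r_s²) = 0.759934
√(n−2) = √244 = 15.620499
t = r_s·√(n−2)/√(1−r_s²) = 0.65 · 15.620499 / 0.759934 = 13.361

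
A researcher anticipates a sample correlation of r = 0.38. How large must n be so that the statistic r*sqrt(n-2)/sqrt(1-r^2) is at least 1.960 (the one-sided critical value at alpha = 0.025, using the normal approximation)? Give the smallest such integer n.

25

Need r·√(n−2)/√(1−r²) ≥ 1.960
√(n−2) ≥ 1.960·√(1−0.1444) / 0.38 = 1.960·0.924986 / 0.38 = 4.7710
n−2 ≥ 22.7624  ⇒  n ≥ 24.7624
Smallest integer n = 25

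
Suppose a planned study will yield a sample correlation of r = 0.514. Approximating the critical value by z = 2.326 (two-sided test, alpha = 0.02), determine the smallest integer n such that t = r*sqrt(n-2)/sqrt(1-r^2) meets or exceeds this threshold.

18

Need r·√(n−2)/√(1−r²) ≥ 2.326
√(n−2) ≥ 2.326·√(1−0.264196) / 0.514 = 2.326·0.857790 / 0.514 = 3.8818
n−2 ≥ 15.0684  ⇒  n ≥ 17.0684
Smallest integer n = 18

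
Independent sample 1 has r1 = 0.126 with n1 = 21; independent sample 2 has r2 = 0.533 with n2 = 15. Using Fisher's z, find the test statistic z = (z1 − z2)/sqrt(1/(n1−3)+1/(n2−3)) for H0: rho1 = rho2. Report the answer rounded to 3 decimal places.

-1.255

z1 = atanh(0.126) = 0.126673,  z2 = atanh(0.533) = 0.594326
SE = √(1/(n1−3) + 1/(n2−3)) = √(1/18 + 1/12) = √(0.0555556 + 0.0833333) = √0.1388889 = 0.372678
z = (z1 − z2)/SE = (0.126673 − 0.594326) / 0.372678 = -0.467653 / 0.372678 = -1.255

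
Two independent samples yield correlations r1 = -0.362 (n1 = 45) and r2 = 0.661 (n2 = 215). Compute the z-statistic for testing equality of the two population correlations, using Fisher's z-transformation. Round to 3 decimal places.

-6.950

Fisher z-transforms: z1 = atanh(-0.362) = -0.379186, z2 = atanh(0.661) = 0.794588; difference d = -1.173774
Var(d) = 1/42 + 1/212 = 0.0238095 + 0.0047170 = 0.0285265
z = d/√Var(d) = -1.173774 / √0.0285265 = -1.173774 / 0.168898 = -6.950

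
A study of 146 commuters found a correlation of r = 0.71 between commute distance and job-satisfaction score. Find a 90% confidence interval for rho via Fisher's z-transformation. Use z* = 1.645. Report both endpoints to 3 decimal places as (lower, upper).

Fisher z: z_r = atanh(r) = ½·ln((1+0.71)/(1−0.71)) = 0.887184
SE(z) = 1/√(n−3) = 1/√143 = 0.083624
90% ⇒ z* = 1.645; margin = 1.645·0.083624 = 0.137561
CI on z-scale: (0.749623, 1.024745)
Back-transform: tanh(0.749623) = 0.634924, tanh(1.024745) = 0.771792

(0.635, 0.772)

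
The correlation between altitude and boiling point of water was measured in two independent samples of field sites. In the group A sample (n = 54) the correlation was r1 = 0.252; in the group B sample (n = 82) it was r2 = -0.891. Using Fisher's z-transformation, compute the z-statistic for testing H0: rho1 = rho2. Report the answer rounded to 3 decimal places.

9.377

Fisher z-transforms: z1 = atanh(0.252) = 0.257547, z2 = atanh(-0.891) = -1.426757; difference d = 1.684304
Var(d) = 1/51 + 1/79 = 0.0196078 + 0.0126582 = 0.0322660
z = d/√Var(d) = 1.684304 / √0.0322660 = 1.684304 / 0.179627 = 9.377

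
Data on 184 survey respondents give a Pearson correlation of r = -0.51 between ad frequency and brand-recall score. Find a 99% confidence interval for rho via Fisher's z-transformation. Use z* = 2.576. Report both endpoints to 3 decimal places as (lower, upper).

z_r = atanh(-0.51) = -0.562730;  SE = 1/√(n−3) = 1/√181 = 0.074329
z-limits: -0.562730 ± 2.576·0.074329 = -0.562730 ± 0.191472 = [-0.754202, -0.371258]
ρ-limits: (tanh -0.754202, tanh -0.371258) = (-0.638, -0.355)

(-0.638, -0.355)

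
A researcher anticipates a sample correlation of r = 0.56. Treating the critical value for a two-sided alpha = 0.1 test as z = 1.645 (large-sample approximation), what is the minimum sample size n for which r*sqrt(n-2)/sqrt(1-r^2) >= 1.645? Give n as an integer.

8

Need r·√(n−2)/√(1−r²) ≥ 1.645
√(n−2) ≥ 1.645·√(1−0.3136) / 0.56 = 1.645·0.828493 / 0.56 = 2.4337
n−2 ≥ 5.9229  ⇒  n ≥ 7.9229
Smallest integer n = 8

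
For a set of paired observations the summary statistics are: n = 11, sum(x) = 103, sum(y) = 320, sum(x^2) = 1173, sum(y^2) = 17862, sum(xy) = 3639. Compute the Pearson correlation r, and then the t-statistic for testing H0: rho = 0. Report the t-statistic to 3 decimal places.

S_xy = nΣxy − ΣxΣy = 11·3639 − 103·320 = 40029 − 32960 = 7069
S_xx = nΣx² − (Σx)² = 11·1173 − 103² = 12903 − 10609 = 2294
S_yy = nΣy² − (Σy)² = 11·17862 − 320² = 196482 − 102400 = 94082
r = S_xy / √(S_xx·S_yy) = 7069 / √(2294·94082) = 7069 / √215824108 = 7069 / 14690.9533 = 0.4812
t = r·√(n−2)/√(1−r²) = 0.4812·√9 / √(1−0.231553) = 1.443600 / 0.876611 = 1.647

1.647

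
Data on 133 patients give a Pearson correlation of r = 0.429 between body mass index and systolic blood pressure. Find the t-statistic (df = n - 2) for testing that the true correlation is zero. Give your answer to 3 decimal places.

5.436

t = r·√(n−2) / √(1−r²) with r = 0.429, n = 133
  = 0.429·√131 / √(1 − 0.184041)
  = 0.429·11.445523 / 0.903304
  = 4.910129 / 0.903304 = 5.436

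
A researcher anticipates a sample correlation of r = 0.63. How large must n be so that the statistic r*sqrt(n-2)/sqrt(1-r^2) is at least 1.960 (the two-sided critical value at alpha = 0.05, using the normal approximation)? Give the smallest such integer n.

8

r√(n−2)/√(1−r²) ≥ 1.960  ⇔  n−2 ≥ (1.960)²·(1−r²)/r²
(1−r²)/r² = (1−0.3969)/0.3969 = 1.5195
n ≥ 2 + 3.8416·1.5195 = 2 + 5.8373 = 7.8373
⌈7.8373⌉ = 8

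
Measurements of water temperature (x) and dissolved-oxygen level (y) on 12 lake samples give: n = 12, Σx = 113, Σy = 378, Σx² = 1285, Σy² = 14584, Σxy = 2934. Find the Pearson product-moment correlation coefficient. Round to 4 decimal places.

-0.8134

S_xy = nΣxy − ΣxΣy = 12·2934 − 113·378 = 35208 − 42714 = -7506
S_xx = nΣx² − (Σx)² = 12·1285 − 113² = 15420 − 12769 = 2651
S_yy = nΣy² − (Σy)² = 12·14584 − 378² = 175008 − 142884 = 32124
r = S_xy / √(S_xx·S_yy) = -7506 / √(2651·32124) = -7506 / √85160724 = -7506 / 9228.2568 = -0.8134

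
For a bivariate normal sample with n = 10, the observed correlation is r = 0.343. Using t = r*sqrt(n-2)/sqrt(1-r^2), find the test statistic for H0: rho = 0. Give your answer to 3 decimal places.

1.033

1 − r² = 1 − 0.117649 = 0.882351;  √(1−r²) = 0.939335
√(n−2) = √8 = 2.828427
t = r·√(n−2)/√(1−r²) = 0.343 · 2.828427 / 0.939335 = 1.033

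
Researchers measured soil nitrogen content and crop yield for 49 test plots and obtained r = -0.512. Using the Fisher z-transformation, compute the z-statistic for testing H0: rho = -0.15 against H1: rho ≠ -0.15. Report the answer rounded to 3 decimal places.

Fisher z: atanh(-0.512) = -0.565437, atanh(-0.15) = -0.151140
z = (z_r − z_0)·√(n−3) = (-0.565437 − (-0.151140))·√46 = -0.414297 · 6.782330 = -2.810

-2.810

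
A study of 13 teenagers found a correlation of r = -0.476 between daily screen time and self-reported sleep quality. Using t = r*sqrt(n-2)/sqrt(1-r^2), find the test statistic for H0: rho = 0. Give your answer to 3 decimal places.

t = r·√(n−2) / √(1−r²) with r = -0.476, n = 13
  = -0.476·√11 / √(1 − 0.226576)
  = -0.476·3.316625 / 0.879445
  = -1.578714 / 0.879445 = -1.795

-1.795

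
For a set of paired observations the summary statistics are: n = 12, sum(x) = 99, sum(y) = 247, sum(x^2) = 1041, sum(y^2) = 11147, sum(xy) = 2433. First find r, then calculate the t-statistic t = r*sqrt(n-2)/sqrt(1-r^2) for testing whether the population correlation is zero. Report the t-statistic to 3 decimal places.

1.139

Numerator: nΣxy − (Σx)(Σy) = 12·2433 − (99)(247) = 4743
Denominator: √[(nΣx²−(Σx)²)(nΣy²−(Σy)²)]
  nΣx²−(Σx)² = 12·1041 − 9801 = 2691;  nΣy²−(Σy)² = 12·11147 − 61009 = 72755
  √(2691·72755) = √195783705 = 13992.2730
r = 4743 / 13992.2730 = 0.3390
t = r·√(n−2)/√(1−r²) = 0.3390·√10 / √(1−0.114921) = 1.072012 / 0.940786 = 1.139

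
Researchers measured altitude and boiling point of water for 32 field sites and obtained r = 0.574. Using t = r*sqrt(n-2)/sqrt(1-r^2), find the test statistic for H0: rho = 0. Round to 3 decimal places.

t = r·√(n−2) / √(1−r²) with r = 0.574, n = 32
  = 0.574·√30 / √(1 − 0.329476)
  = 0.574·5.477226 / 0.818855
  = 3.143928 / 0.818855 = 3.839

3.839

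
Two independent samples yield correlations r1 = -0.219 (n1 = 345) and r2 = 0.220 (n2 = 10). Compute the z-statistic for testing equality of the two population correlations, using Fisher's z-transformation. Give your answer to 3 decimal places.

-1.169

Fisher z-transforms: z1 = atanh(-0.219) = -0.222605, z2 = atanh(0.220) = 0.223656; difference d = -0.446261
Var(d) = 1/342 + 1/7 = 0.0029240 + 0.1428571 = 0.1457811
z = d/√Var(d) = -0.446261 / √0.1457811 = -0.446261 / 0.381813 = -1.169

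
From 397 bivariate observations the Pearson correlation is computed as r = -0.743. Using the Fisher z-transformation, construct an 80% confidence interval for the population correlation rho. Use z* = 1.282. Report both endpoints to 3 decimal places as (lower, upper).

(-0.771, -0.713)

z_r = atanh(-0.743) = -0.957143;  SE = 1/√(n−3) = 1/√394 = 0.050379
z-limits: -0.957143 ± 1.282·0.050379 = -0.957143 ± 0.064586 = [-1.021729, -0.892557]
ρ-limits: (tanh -1.021729, tanh -0.892557) = (-0.771, -0.713)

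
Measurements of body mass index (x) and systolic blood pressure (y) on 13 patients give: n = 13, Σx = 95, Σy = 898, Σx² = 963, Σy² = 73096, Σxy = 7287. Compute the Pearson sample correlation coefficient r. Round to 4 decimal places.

Numerator: nΣxy − (Σx)(Σy) = 13·7287 − (95)(898) = 9421
Denominator: √[(nΣx²−(Σx)²)(nΣy²−(Σy)²)]
  nΣx²−(Σx)² = 13·963 − 9025 = 3494;  nΣy²−(Σy)² = 13·73096 − 806404 = 143844
  √(3494·143844) = √502590936 = 22418.5400
r = 9421 / 22418.5400 = 0.4202

0.4202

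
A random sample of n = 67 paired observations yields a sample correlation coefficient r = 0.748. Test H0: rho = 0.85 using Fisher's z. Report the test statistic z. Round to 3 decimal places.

-2.302

Fisher z: atanh(0.748) = 0.968399, atanh(0.85) = 1.256153
z = (z_r − z_0)·√(n−3) = (0.968399 − 1.256153)·√64 = -0.287754 · 8.000000 = -2.302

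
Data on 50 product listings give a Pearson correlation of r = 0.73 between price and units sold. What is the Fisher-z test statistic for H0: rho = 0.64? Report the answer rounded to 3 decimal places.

1.169

z_r = atanh(0.73) = 0.928727,  z_0 = atanh(0.64) = 0.758174
SE = 1/√(n−3) = 1/√47 = 0.145865
z = (z_r − z_0)/SE = (0.928727 − 0.758174) / 0.145865 = 0.170553 / 0.145865 = 1.169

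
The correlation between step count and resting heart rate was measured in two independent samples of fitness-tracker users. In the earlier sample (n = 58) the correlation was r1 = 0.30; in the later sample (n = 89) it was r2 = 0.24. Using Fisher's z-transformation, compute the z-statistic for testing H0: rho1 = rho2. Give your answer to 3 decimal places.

z1 = atanh(0.30) = 0.309520,  z2 = atanh(0.24) = 0.244774
SE = √(1/(n1−3) + 1/(n2−3)) = √(1/55 + 1/86) = √(0.0181818 + 0.0116279) = √0.0298097 = 0.172655
z = (z1 − z2)/SE = (0.309520 − 0.244774) / 0.172655 = 0.064746 / 0.172655 = 0.375

0.375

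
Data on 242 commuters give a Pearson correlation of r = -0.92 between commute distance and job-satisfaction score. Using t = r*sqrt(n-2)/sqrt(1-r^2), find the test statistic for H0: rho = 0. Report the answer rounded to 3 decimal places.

1 − r² = 1 − 0.8464 = 0.1536;  √(1−r²) = 0.391918
√(n−2) = √240 = 15.491933
t = r·√(n−2)/√(1−r²) = -0.92 · 15.491933 / 0.391918 = -36.366

-36.366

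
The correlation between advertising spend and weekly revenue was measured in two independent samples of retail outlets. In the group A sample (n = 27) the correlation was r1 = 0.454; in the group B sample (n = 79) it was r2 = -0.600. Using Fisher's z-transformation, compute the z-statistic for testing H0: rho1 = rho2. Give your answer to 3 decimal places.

5.052

Fisher z-transforms: z1 = atanh(0.454) = 0.489727, z2 = atanh(-0.600) = -0.693147; difference d = 1.182874
Var(d) = 1/24 + 1/76 = 0.0416667 + 0.0131579 = 0.0548246
z = d/√Var(d) = 1.182874 / √0.0548246 = 1.182874 / 0.234147 = 5.052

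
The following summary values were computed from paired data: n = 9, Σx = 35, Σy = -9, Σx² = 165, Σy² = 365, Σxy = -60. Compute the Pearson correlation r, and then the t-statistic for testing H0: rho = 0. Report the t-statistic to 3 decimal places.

-0.673

S_xy = nΣxy − ΣxΣy = 9·(-60) − 35·(-9) = -540 − (-315) = -225
S_xx = nΣx² − (Σx)² = 9·165 − 35² = 1485 − 1225 = 260
S_yy = nΣy² − (Σy)² = 9·365 − (-9)² = 3285 − 81 = 3204
r = S_xy / √(S_xx·S_yy) = -225 / √(260·3204) = -225 / √833040 = -225 / 912.7102 = -0.2465
t = r·√(n−2)/√(1−r²) = -0.2465·√7 / √(1−0.060762) = -0.652178 / 0.969143 = -0.673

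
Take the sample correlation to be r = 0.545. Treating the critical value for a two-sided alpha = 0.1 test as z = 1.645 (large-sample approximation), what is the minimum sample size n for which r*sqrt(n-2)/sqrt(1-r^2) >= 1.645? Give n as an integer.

Need r·√(n−2)/√(1−r²) ≥ 1.645
√(n−2) ≥ 1.645·√(1−0.297025) / 0.545 = 1.645·0.838436 / 0.545 = 2.5307
n−2 ≥ 6.4044  ⇒  n ≥ 8.4044
Smallest integer n = 9

9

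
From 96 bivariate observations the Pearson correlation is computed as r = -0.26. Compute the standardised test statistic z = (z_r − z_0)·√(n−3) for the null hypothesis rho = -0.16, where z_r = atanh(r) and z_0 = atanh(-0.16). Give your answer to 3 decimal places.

Fisher z: atanh(-0.26) = -0.266108, atanh(-0.16) = -0.161387
z = (z_r − z_0)·√(n−3) = (-0.266108 − (-0.161387))·√93 = -0.104721 · 9.643651 = -1.010

-1.010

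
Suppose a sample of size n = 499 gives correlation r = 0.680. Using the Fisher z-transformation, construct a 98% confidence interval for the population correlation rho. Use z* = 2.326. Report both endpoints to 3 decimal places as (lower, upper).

z_r = atanh(0.680) = 0.829114;  SE = 1/√(n−3) = 1/√496 = 0.044901
z-limits: 0.829114 ± 2.326·0.044901 = 0.829114 ± 0.104440 = [0.724674, 0.933554]
ρ-limits: (tanh 0.724674, tanh 0.933554) = (0.620, 0.732)

(0.620, 0.732)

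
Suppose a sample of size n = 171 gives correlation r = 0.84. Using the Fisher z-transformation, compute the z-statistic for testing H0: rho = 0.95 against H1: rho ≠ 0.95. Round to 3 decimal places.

-7.914

Fisher z: atanh(0.84) = 1.221174, atanh(0.95) = 1.831781
z = (z_r − z_0)·√(n−3) = (1.221174 − 1.831781)·√168 = -0.610607 · 12.961481 = -7.914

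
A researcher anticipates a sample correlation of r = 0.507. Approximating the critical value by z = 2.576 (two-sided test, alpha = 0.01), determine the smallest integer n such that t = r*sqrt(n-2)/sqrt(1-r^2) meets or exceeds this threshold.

22

Need r·√(n−2)/√(1−r²) ≥ 2.576
√(n−2) ≥ 2.576·√(1−0.257049) / 0.507 = 2.576·0.861946 / 0.507 = 4.3794
n−2 ≥ 19.1791  ⇒  n ≥ 21.1791
Smallest integer n = 22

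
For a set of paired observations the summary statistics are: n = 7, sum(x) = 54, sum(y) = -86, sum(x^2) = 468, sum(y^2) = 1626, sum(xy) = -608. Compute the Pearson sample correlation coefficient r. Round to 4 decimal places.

0.3239

S_xy = nΣxy − ΣxΣy = 7·(-608) − 54·(-86) = -4256 − (-4644) = 388
S_xx = nΣx² − (Σx)² = 7·468 − 54² = 3276 − 2916 = 360
S_yy = nΣy² − (Σy)² = 7·1626 − (-86)² = 11382 − 7396 = 3986
r = S_xy / √(S_xx·S_yy) = 388 / √(360·3986) = 388 / √1434960 = 388 / 1197.8982 = 0.3239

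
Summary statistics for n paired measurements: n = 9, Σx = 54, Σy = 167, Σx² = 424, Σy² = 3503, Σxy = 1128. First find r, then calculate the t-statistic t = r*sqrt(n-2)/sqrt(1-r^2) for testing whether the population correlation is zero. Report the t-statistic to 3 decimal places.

S_xy = nΣxy − ΣxΣy = 9·1128 − 54·167 = 10152 − 9018 = 1134
S_xx = nΣx² − (Σx)² = 9·424 − 54² = 3816 − 2916 = 900
S_yy = nΣy² − (Σy)² = 9·3503 − 167² = 31527 − 27889 = 3638
r = S_xy / √(S_xx·S_yy) = 1134 / √(900·3638) = 1134 / √3274200 = 1134 / 1809.4751 = 0.6267
t = r·√(n−2)/√(1−r²) = 0.6267·√7 / √(1−0.392753) = 1.658092 / 0.779261 = 2.128

2.128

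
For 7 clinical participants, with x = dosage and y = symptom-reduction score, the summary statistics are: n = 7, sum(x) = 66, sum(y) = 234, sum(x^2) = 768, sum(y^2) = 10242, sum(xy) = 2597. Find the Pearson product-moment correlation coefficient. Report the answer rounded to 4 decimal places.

S_xy = nΣxy − ΣxΣy = 7·2597 − 66·234 = 18179 − 15444 = 2735
S_xx = nΣx² − (Σx)² = 7·768 − 66² = 5376 − 4356 = 1020
S_yy = nΣy² − (Σy)² = 7·10242 − 234² = 71694 − 54756 = 16938
r = S_xy / √(S_xx·S_yy) = 2735 / √(1020·16938) = 2735 / √17276760 = 2735 / 4156.5322 = 0.6580

0.6580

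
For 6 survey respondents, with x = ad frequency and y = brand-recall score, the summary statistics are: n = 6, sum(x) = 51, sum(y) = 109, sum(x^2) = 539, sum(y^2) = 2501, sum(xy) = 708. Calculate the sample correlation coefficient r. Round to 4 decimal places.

-0.9321

Numerator: nΣxy − (Σx)(Σy) = 6·708 − (51)(109) = -1311
Denominator: √[(nΣx²−(Σx)²)(nΣy²−(Σy)²)]
  nΣx²−(Σx)² = 6·539 − 2601 = 633;  nΣy²−(Σy)² = 6·2501 − 11881 = 3125
  √(633·3125) = √1978125 = 1406.4583
r = -1311 / 1406.4583 = -0.9321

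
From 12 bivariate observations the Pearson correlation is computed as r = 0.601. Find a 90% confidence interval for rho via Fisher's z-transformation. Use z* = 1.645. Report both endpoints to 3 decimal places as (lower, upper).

(0.145, 0.846)

z_r = atanh(0.601) = 0.694711;  SE = 1/√(n−3) = 1/√9 = 0.333333
z-limits: 0.694711 ± 1.645·0.333333 = 0.694711 ± 0.548333 = [0.146378, 1.243044]
ρ-limits: (tanh 0.146378, tanh 1.243044) = (0.145, 0.846)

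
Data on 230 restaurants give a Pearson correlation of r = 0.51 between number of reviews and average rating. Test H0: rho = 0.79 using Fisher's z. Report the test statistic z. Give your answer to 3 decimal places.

Fisher z: atanh(0.51) = 0.562730, atanh(0.79) = 1.071432
z = (z_r − z_0)·√(n−3) = (0.562730 − 1.071432)·√227 = -0.508702 · 15.066519 = -7.664

-7.664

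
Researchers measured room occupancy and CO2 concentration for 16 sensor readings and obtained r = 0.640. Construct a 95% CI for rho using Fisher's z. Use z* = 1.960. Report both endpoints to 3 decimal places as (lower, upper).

Fisher z: z_r = atanh(r) = ½·ln((1+0.640)/(1−0.640)) = 0.758174
SE(z) = 1/√(n−3) = 1/√13 = 0.277350
95% ⇒ z* = 1.960; margin = 1.960·0.277350 = 0.543606
CI on z-scale: (0.214568, 1.301780)
Back-transform: tanh(0.214568) = 0.211335, tanh(1.301780) = 0.862181

(0.211, 0.862)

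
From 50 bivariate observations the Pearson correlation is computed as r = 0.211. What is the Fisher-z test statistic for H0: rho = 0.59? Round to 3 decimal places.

z_r = atanh(0.211) = 0.214218,  z_0 = atanh(0.59) = 0.677666
SE = 1/√(n−3) = 1/√47 = 0.145865
z = (z_r − z_0)/SE = (0.214218 − 0.677666) / 0.145865 = -0.463448 / 0.145865 = -3.177

-3.177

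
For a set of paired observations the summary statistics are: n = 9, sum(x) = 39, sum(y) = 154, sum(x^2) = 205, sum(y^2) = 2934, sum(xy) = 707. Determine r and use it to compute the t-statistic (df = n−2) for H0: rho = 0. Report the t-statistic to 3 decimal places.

1.095

Numerator: nΣxy − (Σx)(Σy) = 9·707 − (39)(154) = 357
Denominator: √[(nΣx²−(Σx)²)(nΣy²−(Σy)²)]
  nΣx²−(Σx)² = 9·205 − 1521 = 324;  nΣy²−(Σy)² = 9·2934 − 23716 = 2690
  √(324·2690) = √871560 = 933.5738
r = 357 / 933.5738 = 0.3824
t = r·√(n−2)/√(1−r²) = 0.3824·√7 / √(1−0.146230) = 1.011735 / 0.923997 = 1.095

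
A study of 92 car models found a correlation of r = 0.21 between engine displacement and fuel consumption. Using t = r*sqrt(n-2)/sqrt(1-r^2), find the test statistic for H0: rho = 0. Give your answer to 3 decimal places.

1 − r² = 1 − 0.0441 = 0.9559;  √(1−r²) = 0.977701
√(n−2) = √90 = 9.486833
t = r·√(n−2)/√(1−r²) = 0.21 · 9.486833 / 0.977701 = 2.038

2.038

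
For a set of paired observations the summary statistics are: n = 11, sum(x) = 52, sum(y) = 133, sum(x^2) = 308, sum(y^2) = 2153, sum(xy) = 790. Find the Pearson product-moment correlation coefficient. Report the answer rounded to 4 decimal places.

0.8761

S_xy = nΣxy − ΣxΣy = 11·790 − 52·133 = 8690 − 6916 = 1774
S_xx = nΣx² − (Σx)² = 11·308 − 52² = 3388 − 2704 = 684
S_yy = nΣy² − (Σy)² = 11·2153 − 133² = 23683 − 17689 = 5994
r = S_xy / √(S_xx·S_yy) = 1774 / √(684·5994) = 1774 / √4099896 = 1774 / 2024.8200 = 0.8761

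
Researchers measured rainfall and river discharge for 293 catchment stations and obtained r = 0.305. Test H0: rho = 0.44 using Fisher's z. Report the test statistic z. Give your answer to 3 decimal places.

-2.677

z_r = atanh(0.305) = 0.315023,  z_0 = atanh(0.44) = 0.472231
SE = 1/√(n−3) = 1/√290 = 0.058722
z = (z_r − z_0)/SE = (0.315023 − 0.472231) / 0.058722 = -0.157208 / 0.058722 = -2.677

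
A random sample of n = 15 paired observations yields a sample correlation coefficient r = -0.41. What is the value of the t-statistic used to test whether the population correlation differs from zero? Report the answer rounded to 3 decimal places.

t = r·√(n−2) / √(1−r²) with r = -0.41, n = 15
  = -0.41·√13 / √(1 − 0.1681)
  = -0.41·3.605551 / 0.912086
  = -1.478276 / 0.912086 = -1.621

-1.621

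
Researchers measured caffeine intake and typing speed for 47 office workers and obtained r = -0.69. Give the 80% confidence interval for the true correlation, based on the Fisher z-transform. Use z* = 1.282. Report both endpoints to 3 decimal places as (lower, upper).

Fisher z: z_r = atanh(r) = ½·ln((1+(-0.69))/(1−(-0.69))) = -0.847956
SE(z) = 1/√(n−3) = 1/√44 = 0.150756
80% ⇒ z* = 1.282; margin = 1.282·0.150756 = 0.193269
CI on z-scale: (-1.041225, -0.654687)
Back-transform: tanh(-1.041225) = -0.778371, tanh(-0.654687) = -0.574817

(-0.778, -0.575)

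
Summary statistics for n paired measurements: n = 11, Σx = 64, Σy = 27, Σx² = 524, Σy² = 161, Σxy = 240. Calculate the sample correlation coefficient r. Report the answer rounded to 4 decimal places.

0.6918

S_xy = nΣxy − ΣxΣy = 11·240 − 64·27 = 2640 − 1728 = 912
S_xx = nΣx² − (Σx)² = 11·524 − 64² = 5764 − 4096 = 1668
S_yy = nΣy² − (Σy)² = 11·161 − 27² = 1771 − 729 = 1042
r = S_xy / √(S_xx·S_yy) = 912 / √(1668·1042) = 912 / √1738056 = 912 / 1318.3535 = 0.6918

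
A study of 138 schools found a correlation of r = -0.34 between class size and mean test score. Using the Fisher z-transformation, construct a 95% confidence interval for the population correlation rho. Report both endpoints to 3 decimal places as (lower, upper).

Fisher z: z_r = atanh(r) = ½·ln((1+(-0.34))/(1−(-0.34))) = -0.354093
SE(z) = 1/√(n−3) = 1/√135 = 0.086066
95% ⇒ z* = 1.960; margin = 1.960·0.086066 = 0.168689
CI on z-scale: (-0.522782, -0.185404)
Back-transform: tanh(-0.522782) = -0.479844, tanh(-0.185404) = -0.183308

(-0.480, -0.183)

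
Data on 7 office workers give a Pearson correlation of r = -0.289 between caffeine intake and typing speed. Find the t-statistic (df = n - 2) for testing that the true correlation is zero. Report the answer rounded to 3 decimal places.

t = r·√(n−2) / √(1−r²) with r = -0.289, n = 7
  = -0.289·√5 / √(1 − 0.083521)
  = -0.289·2.236068 / 0.957329
  = -0.646224 / 0.957329 = -0.675

-0.675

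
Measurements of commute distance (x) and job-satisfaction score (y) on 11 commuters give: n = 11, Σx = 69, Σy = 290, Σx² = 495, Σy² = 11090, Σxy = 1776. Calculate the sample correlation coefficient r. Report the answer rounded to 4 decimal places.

-0.0931

Numerator: nΣxy − (Σx)(Σy) = 11·1776 − (69)(290) = -474
Denominator: √[(nΣx²−(Σx)²)(nΣy²−(Σy)²)]
  nΣx²−(Σx)² = 11·495 − 4761 = 684;  nΣy²−(Σy)² = 11·11090 − 84100 = 37890
  √(684·37890) = √25916760 = 5090.8506
r = -474 / 5090.8506 = -0.0931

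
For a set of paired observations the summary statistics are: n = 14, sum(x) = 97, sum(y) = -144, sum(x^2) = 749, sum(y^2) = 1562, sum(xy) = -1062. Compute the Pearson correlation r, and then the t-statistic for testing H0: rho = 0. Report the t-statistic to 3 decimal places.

Numerator: nΣxy − (Σx)(Σy) = 14·(-1062) − (97)(-144) = -900
Denominator: √[(nΣx²−(Σx)²)(nΣy²−(Σy)²)]
  nΣx²−(Σx)² = 14·749 − 9409 = 1077;  nΣy²−(Σy)² = 14·1562 − 20736 = 1132
  √(1077·1132) = √1219164 = 1104.1576
r = -900 / 1104.1576 = -0.8151
t = r·√(n−2)/√(1−r²) = -0.8151·√12 / √(1−0.664388) = -2.823589 / 0.579320 = -4.874

-4.874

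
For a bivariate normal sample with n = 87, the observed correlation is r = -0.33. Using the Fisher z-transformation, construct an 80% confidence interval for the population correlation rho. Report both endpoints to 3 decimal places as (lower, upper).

z_r = atanh(-0.33) = -0.342828;  SE = 1/√(n−3) = 1/√84 = 0.109109
z-limits: -0.342828 ± 1.282·0.109109 = -0.342828 ± 0.139878 = [-0.482706, -0.202950]
ρ-limits: (tanh -0.482706, tanh -0.202950) = (-0.448, -0.200)

(-0.448, -0.200)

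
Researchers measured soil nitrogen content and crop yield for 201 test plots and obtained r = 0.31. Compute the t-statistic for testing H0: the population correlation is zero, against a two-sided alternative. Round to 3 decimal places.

t = r·√(n−2) / √(1−r²) with r = 0.31, n = 201
  = 0.31·√199 / √(1 − 0.0961)
  = 0.31·14.106736 / 0.950737
  = 4.373088 / 0.950737 = 4.600

4.600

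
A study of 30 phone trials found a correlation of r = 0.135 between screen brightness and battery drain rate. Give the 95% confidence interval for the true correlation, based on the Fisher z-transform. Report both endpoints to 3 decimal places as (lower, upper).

z_r = atanh(0.135) = 0.135829;  SE = 1/√(n−3) = 1/√27 = 0.192450
z-limits: 0.135829 ± 1.960·0.192450 = 0.135829 ± 0.377202 = [-0.241373, 0.513031]
ρ-limits: (tanh -0.241373, tanh 0.513031) = (-0.237, 0.472)

(-0.237, 0.472)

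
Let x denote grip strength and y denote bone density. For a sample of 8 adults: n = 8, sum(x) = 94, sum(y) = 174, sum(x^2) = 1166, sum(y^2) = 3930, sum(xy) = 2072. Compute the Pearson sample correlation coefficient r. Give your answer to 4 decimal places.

Numerator: nΣxy − (Σx)(Σy) = 8·2072 − (94)(174) = 220
Denominator: √[(nΣx²−(Σx)²)(nΣy²−(Σy)²)]
  nΣx²−(Σx)² = 8·1166 − 8836 = 492;  nΣy²−(Σy)² = 8·3930 − 30276 = 1164
  √(492·1164) = √572688 = 756.7615
r = 220 / 756.7615 = 0.2907

0.2907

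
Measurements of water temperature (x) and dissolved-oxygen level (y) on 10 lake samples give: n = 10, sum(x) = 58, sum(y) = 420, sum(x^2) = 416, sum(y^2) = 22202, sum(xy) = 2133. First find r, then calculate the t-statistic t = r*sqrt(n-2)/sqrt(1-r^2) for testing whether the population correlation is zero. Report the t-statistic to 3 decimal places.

-1.645

S_xy = nΣxy − ΣxΣy = 10·2133 − 58·420 = 21330 − 24360 = -3030
S_xx = nΣx² − (Σx)² = 10·416 − 58² = 4160 − 3364 = 796
S_yy = nΣy² − (Σy)² = 10·22202 − 420² = 222020 − 176400 = 45620
r = S_xy / √(S_xx·S_yy) = -3030 / √(796·45620) = -3030 / √36313520 = -3030 / 6026.0700 = -0.5028
t = r·√(n−2)/√(1−r²) = -0.5028·√8 / √(1−0.252808) = -1.422133 / 0.864403 = -1.645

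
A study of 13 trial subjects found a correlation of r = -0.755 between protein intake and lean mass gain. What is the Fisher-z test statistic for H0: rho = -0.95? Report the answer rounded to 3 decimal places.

z_r = atanh(-0.755) = -0.984483,  z_0 = atanh(-0.95) = -1.831781
SE = 1/√(n−3) = 1/√10 = 0.316228
z = (z_r − z_0)/SE = (-0.984483 − (-1.831781)) / 0.316228 = 0.847298 / 0.316228 = 2.679

2.679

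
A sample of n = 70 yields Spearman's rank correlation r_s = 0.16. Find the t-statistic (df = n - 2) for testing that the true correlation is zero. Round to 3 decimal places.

1.337

t = r_s·√(n−2) / √(1−r_s²) with r_s = 0.16, n = 70
  = 0.16·√68 / √(1 − 0.0256)
  = 0.16·8.246211 / 0.987117
  = 1.319394 / 0.987117 = 1.337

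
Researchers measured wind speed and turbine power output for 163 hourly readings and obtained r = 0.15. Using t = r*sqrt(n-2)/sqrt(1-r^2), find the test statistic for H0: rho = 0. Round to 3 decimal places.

1.925

t = r·√(n−2) / √(1−r²) with r = 0.15, n = 163
  = 0.15·√161 / √(1 − 0.0225)
  = 0.15·12.688578 / 0.988686
  = 1.903287 / 0.988686 = 1.925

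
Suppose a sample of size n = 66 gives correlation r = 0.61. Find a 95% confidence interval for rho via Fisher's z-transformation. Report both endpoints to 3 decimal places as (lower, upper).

z_r = atanh(0.61) = 0.708921;  SE = 1/√(n−3) = 1/√63 = 0.125988
z-limits: 0.708921 ± 1.960·0.125988 = 0.708921 ± 0.246936 = [0.461985, 0.955857]
ρ-limits: (tanh 0.461985, tanh 0.955857) = (0.432, 0.742)

(0.432, 0.742)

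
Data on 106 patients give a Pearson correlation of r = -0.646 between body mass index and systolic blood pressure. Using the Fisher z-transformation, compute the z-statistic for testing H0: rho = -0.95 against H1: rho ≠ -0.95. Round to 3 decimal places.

10.792

Fisher z: atanh(-0.646) = -0.768403, atanh(-0.95) = -1.831781
z = (z_r − z_0)·√(n−3) = (-0.768403 − (-1.831781))·√103 = 1.063378 · 10.148892 = 10.792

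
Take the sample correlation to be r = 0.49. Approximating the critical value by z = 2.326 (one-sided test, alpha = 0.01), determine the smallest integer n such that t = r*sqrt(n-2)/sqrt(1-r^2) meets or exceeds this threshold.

20

Need r·√(n−2)/√(1−r²) ≥ 2.326
√(n−2) ≥ 2.326·√(1−0.2401) / 0.49 = 2.326·0.871722 / 0.49 = 4.1380
n−2 ≥ 17.1230  ⇒  n ≥ 19.1230
Smallest integer n = 20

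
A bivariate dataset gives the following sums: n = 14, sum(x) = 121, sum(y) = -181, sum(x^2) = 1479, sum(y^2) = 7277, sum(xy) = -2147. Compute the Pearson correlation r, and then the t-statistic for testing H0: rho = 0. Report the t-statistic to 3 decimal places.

-1.505

Numerator: nΣxy − (Σx)(Σy) = 14·(-2147) − (121)(-181) = -8157
Denominator: √[(nΣx²−(Σx)²)(nΣy²−(Σy)²)]
  nΣx²−(Σx)² = 14·1479 − 14641 = 6065;  nΣy²−(Σy)² = 14·7277 − 32761 = 69117
  √(6065·69117) = √419194605 = 20474.2425
r = -8157 / 20474.2425 = -0.3984
t = r·√(n−2)/√(1−r²) = -0.3984·√12 / √(1−0.158723) = -1.380098 / 0.917212 = -1.505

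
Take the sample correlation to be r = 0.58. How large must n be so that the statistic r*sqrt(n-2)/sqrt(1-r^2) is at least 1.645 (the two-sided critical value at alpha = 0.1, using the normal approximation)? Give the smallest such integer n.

Need r·√(n−2)/√(1−r²) ≥ 1.645
√(n−2) ≥ 1.645·√(1−0.3364) / 0.58 = 1.645·0.814616 / 0.58 = 2.3104
n−2 ≥ 5.3379  ⇒  n ≥ 7.3379
Smallest integer n = 8

8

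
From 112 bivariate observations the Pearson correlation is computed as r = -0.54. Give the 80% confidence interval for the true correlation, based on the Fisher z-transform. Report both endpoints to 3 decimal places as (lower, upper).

z_r = atanh(-0.54) = -0.604156;  SE = 1/√(n−3) = 1/√109 = 0.095783
z-limits: -0.604156 ± 1.282·0.095783 = -0.604156 ± 0.122794 = [-0.726950, -0.481362]
ρ-limits: (tanh -0.726950, tanh -0.481362) = (-0.621, -0.447)

(-0.621, -0.447)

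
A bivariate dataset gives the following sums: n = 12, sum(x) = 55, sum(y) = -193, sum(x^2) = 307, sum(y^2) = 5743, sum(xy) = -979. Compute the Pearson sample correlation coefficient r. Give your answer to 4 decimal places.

-0.2480

Numerator: nΣxy − (Σx)(Σy) = 12·(-979) − (55)(-193) = -1133
Denominator: √[(nΣx²−(Σx)²)(nΣy²−(Σy)²)]
  nΣx²−(Σx)² = 12·307 − 3025 = 659;  nΣy²−(Σy)² = 12·5743 − 37249 = 31667
  √(659·31667) = √20868553 = 4568.2111
r = -1133 / 4568.2111 = -0.2480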